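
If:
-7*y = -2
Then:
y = 2/7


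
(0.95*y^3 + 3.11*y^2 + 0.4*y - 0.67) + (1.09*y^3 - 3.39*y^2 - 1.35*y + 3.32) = 2.04*y^3 - 0.28*y^2 - 0.95*y + 2.65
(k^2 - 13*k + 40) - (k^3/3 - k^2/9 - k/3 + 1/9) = -k^3/3 + 10*k^2/9 - 38*k/3 + 359/9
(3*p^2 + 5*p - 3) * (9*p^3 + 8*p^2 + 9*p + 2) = 27*p^5 + 69*p^4 + 40*p^3 + 27*p^2 - 17*p - 6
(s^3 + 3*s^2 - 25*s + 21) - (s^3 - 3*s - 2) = 3*s^2 - 22*s + 23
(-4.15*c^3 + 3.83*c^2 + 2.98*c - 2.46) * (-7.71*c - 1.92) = 31.9965*c^4 - 21.5613*c^3 - 30.3294*c^2 + 13.245*c + 4.7232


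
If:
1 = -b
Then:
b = -1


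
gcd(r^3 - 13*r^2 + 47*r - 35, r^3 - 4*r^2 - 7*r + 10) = r^2 - 6*r + 5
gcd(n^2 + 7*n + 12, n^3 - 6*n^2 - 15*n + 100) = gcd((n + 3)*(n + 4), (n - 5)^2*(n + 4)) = n + 4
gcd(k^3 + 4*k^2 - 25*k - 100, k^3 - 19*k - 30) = k - 5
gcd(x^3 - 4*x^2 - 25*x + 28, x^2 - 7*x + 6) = x - 1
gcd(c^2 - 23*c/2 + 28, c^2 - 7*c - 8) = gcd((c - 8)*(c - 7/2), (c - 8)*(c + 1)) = c - 8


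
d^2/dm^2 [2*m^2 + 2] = 4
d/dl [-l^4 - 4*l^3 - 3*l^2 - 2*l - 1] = -4*l^3 - 12*l^2 - 6*l - 2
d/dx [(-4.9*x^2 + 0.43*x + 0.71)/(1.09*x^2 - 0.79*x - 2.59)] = (3.4023*x^2 + 23.8342*x - 0.5528)/(1.1881*x^4 - 1.7222*x^3 - 5.0221*x^2 + 4.0922*x + 6.7081)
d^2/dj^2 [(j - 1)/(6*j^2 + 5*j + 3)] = 2*((1 - 18*j)*(6*j^2 + 5*j + 3) + (j - 1)*(12*j + 5)^2)/(6*j^2 + 5*j + 3)^3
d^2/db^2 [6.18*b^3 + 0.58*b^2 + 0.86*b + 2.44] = 37.08*b + 1.16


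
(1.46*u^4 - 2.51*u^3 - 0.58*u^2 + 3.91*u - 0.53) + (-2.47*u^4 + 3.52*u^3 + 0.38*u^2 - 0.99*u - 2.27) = -1.01*u^4 + 1.01*u^3 - 0.2*u^2 + 2.92*u - 2.8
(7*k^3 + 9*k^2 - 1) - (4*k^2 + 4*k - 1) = 7*k^3 + 5*k^2 - 4*k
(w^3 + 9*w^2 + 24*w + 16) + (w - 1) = w^3 + 9*w^2 + 25*w + 15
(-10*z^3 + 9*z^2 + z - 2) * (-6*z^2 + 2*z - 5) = 60*z^5 - 74*z^4 + 62*z^3 - 31*z^2 - 9*z + 10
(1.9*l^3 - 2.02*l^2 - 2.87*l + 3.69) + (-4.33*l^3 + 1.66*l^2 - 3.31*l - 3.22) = -2.43*l^3 - 0.36*l^2 - 6.18*l + 0.47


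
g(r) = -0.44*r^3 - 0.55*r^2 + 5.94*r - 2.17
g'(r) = -1.32*r^2 - 1.1*r + 5.94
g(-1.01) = -8.28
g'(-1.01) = 5.70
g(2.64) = 1.58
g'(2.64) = -6.16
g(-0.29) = -3.93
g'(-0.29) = 6.15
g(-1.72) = -11.78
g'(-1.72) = 3.93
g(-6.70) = 65.68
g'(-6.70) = -45.94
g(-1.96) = -12.61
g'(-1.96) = 3.03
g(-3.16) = -12.55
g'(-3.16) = -3.76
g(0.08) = -1.70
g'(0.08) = 5.84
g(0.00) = -2.17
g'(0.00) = 5.94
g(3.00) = -1.18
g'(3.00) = -9.24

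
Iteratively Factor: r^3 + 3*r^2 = (r + 3)*(r^2) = r*(r + 3)*(r)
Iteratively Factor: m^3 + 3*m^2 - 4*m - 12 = (m + 2)*(m^2 + m - 6) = (m + 2)*(m + 3)*(m - 2)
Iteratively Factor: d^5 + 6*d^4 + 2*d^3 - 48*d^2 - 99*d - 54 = (d + 3)*(d^4 + 3*d^3 - 7*d^2 - 27*d - 18) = (d + 2)*(d + 3)*(d^3 + d^2 - 9*d - 9) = (d + 2)*(d + 3)^2*(d^2 - 2*d - 3) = (d + 1)*(d + 2)*(d + 3)^2*(d - 3)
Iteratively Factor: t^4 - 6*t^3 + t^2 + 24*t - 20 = (t - 5)*(t^3 - t^2 - 4*t + 4) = (t - 5)*(t - 2)*(t^2 + t - 2) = (t - 5)*(t - 2)*(t - 1)*(t + 2)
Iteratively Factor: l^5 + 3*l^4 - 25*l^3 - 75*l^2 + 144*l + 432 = (l + 3)*(l^4 - 25*l^2 + 144) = (l - 3)*(l + 3)*(l^3 + 3*l^2 - 16*l - 48) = (l - 3)*(l + 3)^2*(l^2 - 16) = (l - 3)*(l + 3)^2*(l + 4)*(l - 4)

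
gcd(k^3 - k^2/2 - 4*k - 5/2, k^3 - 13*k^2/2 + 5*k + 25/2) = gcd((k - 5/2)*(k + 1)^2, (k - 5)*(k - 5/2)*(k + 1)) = k^2 - 3*k/2 - 5/2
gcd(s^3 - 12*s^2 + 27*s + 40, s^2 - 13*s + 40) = s^2 - 13*s + 40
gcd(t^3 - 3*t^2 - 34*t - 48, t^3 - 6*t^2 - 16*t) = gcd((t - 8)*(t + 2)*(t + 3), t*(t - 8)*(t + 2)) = t^2 - 6*t - 16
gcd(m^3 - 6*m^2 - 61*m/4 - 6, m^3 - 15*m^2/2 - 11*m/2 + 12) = m^2 - 13*m/2 - 12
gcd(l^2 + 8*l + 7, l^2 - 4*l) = 1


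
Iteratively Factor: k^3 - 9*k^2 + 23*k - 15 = (k - 1)*(k^2 - 8*k + 15) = (k - 3)*(k - 1)*(k - 5)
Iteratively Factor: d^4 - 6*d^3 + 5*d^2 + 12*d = (d)*(d^3 - 6*d^2 + 5*d + 12) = d*(d - 3)*(d^2 - 3*d - 4) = d*(d - 3)*(d + 1)*(d - 4)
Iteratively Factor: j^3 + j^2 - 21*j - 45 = (j - 5)*(j^2 + 6*j + 9) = (j - 5)*(j + 3)*(j + 3)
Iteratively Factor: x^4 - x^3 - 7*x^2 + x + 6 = (x - 3)*(x^3 + 2*x^2 - x - 2) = (x - 3)*(x - 1)*(x^2 + 3*x + 2) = (x - 3)*(x - 1)*(x + 1)*(x + 2)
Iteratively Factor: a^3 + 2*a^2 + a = (a + 1)*(a^2 + a) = a*(a + 1)*(a + 1)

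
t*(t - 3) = t^2 - 3*t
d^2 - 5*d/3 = d*(d - 5/3)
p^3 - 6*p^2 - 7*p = p*(p - 7)*(p + 1)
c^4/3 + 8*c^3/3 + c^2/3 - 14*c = c*(c/3 + 1)*(c - 2)*(c + 7)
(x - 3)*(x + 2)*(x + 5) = x^3 + 4*x^2 - 11*x - 30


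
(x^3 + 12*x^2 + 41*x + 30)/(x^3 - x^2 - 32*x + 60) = (x^2 + 6*x + 5)/(x^2 - 7*x + 10)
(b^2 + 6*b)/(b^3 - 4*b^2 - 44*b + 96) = b/(b^2 - 10*b + 16)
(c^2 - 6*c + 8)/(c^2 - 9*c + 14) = (c - 4)/(c - 7)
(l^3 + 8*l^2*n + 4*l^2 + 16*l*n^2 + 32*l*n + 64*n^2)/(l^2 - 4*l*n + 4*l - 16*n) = (l^2 + 8*l*n + 16*n^2)/(l - 4*n)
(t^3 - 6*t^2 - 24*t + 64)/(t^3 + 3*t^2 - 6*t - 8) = (t - 8)/(t + 1)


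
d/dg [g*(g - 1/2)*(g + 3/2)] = 3*g^2 + 2*g - 3/4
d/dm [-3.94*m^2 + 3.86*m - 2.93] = 3.86 - 7.88*m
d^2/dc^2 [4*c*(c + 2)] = 8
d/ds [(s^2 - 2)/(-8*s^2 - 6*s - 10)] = (-3*s^2 - 26*s - 6)/(2*(16*s^4 + 24*s^3 + 49*s^2 + 30*s + 25))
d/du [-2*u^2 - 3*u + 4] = -4*u - 3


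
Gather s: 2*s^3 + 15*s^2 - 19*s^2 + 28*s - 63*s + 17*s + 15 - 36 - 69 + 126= 2*s^3 - 4*s^2 - 18*s + 36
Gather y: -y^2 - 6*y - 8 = -y^2 - 6*y - 8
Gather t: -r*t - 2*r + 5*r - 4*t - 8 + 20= 3*r + t*(-r - 4) + 12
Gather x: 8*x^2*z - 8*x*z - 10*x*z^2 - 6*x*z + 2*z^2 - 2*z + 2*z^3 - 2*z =8*x^2*z + x*(-10*z^2 - 14*z) + 2*z^3 + 2*z^2 - 4*z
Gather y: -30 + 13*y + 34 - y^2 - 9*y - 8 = -y^2 + 4*y - 4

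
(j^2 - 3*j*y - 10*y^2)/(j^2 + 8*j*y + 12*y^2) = (j - 5*y)/(j + 6*y)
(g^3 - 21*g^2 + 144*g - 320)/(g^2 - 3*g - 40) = (g^2 - 13*g + 40)/(g + 5)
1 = 1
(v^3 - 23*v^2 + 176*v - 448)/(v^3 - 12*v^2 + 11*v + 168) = (v - 8)/(v + 3)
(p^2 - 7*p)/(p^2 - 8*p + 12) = p*(p - 7)/(p^2 - 8*p + 12)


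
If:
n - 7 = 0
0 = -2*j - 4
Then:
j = -2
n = 7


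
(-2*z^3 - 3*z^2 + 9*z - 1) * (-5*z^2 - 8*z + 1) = 10*z^5 + 31*z^4 - 23*z^3 - 70*z^2 + 17*z - 1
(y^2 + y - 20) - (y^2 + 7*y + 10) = -6*y - 30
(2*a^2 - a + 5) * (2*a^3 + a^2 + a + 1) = 4*a^5 + 11*a^3 + 6*a^2 + 4*a + 5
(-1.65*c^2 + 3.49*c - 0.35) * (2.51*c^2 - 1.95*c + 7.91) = -4.1415*c^4 + 11.9774*c^3 - 20.7355*c^2 + 28.2884*c - 2.7685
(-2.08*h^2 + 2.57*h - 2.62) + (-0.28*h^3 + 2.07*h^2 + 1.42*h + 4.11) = -0.28*h^3 - 0.0100000000000002*h^2 + 3.99*h + 1.49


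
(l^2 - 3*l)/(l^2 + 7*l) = (l - 3)/(l + 7)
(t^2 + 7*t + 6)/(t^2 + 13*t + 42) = (t + 1)/(t + 7)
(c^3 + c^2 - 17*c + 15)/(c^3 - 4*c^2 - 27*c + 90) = (c - 1)/(c - 6)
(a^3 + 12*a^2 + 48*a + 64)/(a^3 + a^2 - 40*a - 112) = (a + 4)/(a - 7)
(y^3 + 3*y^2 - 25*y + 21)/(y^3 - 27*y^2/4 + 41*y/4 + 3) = 4*(y^2 + 6*y - 7)/(4*y^2 - 15*y - 4)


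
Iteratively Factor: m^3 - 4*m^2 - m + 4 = (m + 1)*(m^2 - 5*m + 4) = (m - 1)*(m + 1)*(m - 4)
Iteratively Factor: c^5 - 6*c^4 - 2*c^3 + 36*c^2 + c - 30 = (c + 1)*(c^4 - 7*c^3 + 5*c^2 + 31*c - 30) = (c - 1)*(c + 1)*(c^3 - 6*c^2 - c + 30) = (c - 1)*(c + 1)*(c + 2)*(c^2 - 8*c + 15) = (c - 3)*(c - 1)*(c + 1)*(c + 2)*(c - 5)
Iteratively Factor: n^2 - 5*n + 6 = (n - 3)*(n - 2)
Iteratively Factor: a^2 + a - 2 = (a + 2)*(a - 1)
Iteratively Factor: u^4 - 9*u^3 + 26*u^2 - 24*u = (u - 3)*(u^3 - 6*u^2 + 8*u) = (u - 4)*(u - 3)*(u^2 - 2*u) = (u - 4)*(u - 3)*(u - 2)*(u)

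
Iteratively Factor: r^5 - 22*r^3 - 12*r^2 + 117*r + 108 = (r + 3)*(r^4 - 3*r^3 - 13*r^2 + 27*r + 36) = (r + 3)^2*(r^3 - 6*r^2 + 5*r + 12) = (r - 4)*(r + 3)^2*(r^2 - 2*r - 3) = (r - 4)*(r + 1)*(r + 3)^2*(r - 3)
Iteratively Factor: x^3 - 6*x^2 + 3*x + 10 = (x - 5)*(x^2 - x - 2) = (x - 5)*(x - 2)*(x + 1)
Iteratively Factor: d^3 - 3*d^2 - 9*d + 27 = (d - 3)*(d^2 - 9) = (d - 3)*(d + 3)*(d - 3)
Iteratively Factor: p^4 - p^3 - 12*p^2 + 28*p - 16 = (p - 1)*(p^3 - 12*p + 16) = (p - 2)*(p - 1)*(p^2 + 2*p - 8) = (p - 2)*(p - 1)*(p + 4)*(p - 2)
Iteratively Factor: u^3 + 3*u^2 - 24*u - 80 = (u - 5)*(u^2 + 8*u + 16) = (u - 5)*(u + 4)*(u + 4)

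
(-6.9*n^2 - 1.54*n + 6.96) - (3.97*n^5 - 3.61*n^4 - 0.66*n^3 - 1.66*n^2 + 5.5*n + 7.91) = -3.97*n^5 + 3.61*n^4 + 0.66*n^3 - 5.24*n^2 - 7.04*n - 0.95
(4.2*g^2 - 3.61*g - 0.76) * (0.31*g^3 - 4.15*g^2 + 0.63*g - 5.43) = 1.302*g^5 - 18.5491*g^4 + 17.3919*g^3 - 21.9263*g^2 + 19.1235*g + 4.1268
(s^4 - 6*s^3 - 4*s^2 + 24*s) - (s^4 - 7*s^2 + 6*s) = -6*s^3 + 3*s^2 + 18*s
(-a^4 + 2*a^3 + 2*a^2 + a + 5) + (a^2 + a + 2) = -a^4 + 2*a^3 + 3*a^2 + 2*a + 7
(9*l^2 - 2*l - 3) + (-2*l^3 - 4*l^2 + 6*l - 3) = -2*l^3 + 5*l^2 + 4*l - 6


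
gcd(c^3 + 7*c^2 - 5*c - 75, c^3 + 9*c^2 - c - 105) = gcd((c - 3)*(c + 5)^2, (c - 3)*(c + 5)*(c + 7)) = c^2 + 2*c - 15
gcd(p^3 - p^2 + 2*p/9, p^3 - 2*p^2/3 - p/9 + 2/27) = p^2 - p + 2/9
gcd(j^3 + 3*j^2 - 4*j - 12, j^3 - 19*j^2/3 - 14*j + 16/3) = j + 2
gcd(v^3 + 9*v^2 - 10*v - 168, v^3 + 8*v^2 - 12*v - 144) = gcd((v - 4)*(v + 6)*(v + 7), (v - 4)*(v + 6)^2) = v^2 + 2*v - 24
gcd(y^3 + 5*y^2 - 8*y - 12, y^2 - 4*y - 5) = y + 1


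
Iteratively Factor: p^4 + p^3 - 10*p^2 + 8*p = (p)*(p^3 + p^2 - 10*p + 8) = p*(p + 4)*(p^2 - 3*p + 2) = p*(p - 2)*(p + 4)*(p - 1)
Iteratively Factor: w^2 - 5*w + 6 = (w - 2)*(w - 3)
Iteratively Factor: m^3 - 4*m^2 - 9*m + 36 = (m + 3)*(m^2 - 7*m + 12) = (m - 3)*(m + 3)*(m - 4)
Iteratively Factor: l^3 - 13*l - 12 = (l + 1)*(l^2 - l - 12) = (l - 4)*(l + 1)*(l + 3)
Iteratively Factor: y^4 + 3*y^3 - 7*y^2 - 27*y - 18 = (y + 1)*(y^3 + 2*y^2 - 9*y - 18) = (y - 3)*(y + 1)*(y^2 + 5*y + 6) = (y - 3)*(y + 1)*(y + 3)*(y + 2)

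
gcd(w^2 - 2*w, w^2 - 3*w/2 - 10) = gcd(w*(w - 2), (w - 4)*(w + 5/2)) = 1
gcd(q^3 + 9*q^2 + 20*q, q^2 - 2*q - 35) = q + 5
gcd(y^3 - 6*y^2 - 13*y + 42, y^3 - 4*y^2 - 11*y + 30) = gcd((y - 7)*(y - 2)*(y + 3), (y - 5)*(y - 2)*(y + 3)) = y^2 + y - 6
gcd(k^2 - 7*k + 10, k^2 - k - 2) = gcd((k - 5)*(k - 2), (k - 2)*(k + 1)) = k - 2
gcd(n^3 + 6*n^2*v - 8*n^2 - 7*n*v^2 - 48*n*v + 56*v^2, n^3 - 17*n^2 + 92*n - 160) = n - 8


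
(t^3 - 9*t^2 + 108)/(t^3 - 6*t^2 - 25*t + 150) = (t^2 - 3*t - 18)/(t^2 - 25)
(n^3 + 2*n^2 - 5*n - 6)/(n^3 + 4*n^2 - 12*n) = (n^2 + 4*n + 3)/(n*(n + 6))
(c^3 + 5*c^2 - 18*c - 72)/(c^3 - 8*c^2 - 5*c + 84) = (c + 6)/(c - 7)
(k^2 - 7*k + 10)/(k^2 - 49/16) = 16*(k^2 - 7*k + 10)/(16*k^2 - 49)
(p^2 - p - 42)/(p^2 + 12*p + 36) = (p - 7)/(p + 6)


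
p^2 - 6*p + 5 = (p - 5)*(p - 1)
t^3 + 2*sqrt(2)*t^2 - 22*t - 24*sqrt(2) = (t - 3*sqrt(2))*(t + sqrt(2))*(t + 4*sqrt(2))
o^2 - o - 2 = (o - 2)*(o + 1)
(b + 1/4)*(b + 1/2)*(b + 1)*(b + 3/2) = b^4 + 13*b^3/4 + 7*b^2/2 + 23*b/16 + 3/16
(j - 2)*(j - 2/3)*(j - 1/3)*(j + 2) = j^4 - j^3 - 34*j^2/9 + 4*j - 8/9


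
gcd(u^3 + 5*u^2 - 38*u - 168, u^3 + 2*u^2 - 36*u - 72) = u - 6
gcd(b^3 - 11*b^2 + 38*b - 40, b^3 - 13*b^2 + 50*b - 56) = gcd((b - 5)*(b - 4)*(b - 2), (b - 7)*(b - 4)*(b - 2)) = b^2 - 6*b + 8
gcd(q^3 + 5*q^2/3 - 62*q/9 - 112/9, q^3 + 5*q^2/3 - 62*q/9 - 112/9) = q^3 + 5*q^2/3 - 62*q/9 - 112/9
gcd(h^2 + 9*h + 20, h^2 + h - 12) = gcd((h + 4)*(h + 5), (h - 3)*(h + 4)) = h + 4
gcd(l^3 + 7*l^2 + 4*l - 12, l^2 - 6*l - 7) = 1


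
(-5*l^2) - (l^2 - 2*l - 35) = -6*l^2 + 2*l + 35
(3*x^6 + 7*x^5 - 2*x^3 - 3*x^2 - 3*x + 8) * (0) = 0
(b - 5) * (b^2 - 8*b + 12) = b^3 - 13*b^2 + 52*b - 60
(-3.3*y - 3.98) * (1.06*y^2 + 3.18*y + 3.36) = -3.498*y^3 - 14.7128*y^2 - 23.7444*y - 13.3728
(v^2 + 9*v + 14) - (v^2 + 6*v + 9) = 3*v + 5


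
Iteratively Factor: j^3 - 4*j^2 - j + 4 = (j - 4)*(j^2 - 1) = (j - 4)*(j - 1)*(j + 1)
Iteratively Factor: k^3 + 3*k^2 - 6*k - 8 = (k - 2)*(k^2 + 5*k + 4) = (k - 2)*(k + 4)*(k + 1)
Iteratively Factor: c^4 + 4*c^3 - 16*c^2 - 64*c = (c + 4)*(c^3 - 16*c) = (c + 4)^2*(c^2 - 4*c) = (c - 4)*(c + 4)^2*(c)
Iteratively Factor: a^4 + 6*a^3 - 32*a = (a - 2)*(a^3 + 8*a^2 + 16*a) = a*(a - 2)*(a^2 + 8*a + 16) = a*(a - 2)*(a + 4)*(a + 4)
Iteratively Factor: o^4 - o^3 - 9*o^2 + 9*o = (o - 3)*(o^3 + 2*o^2 - 3*o) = (o - 3)*(o - 1)*(o^2 + 3*o) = (o - 3)*(o - 1)*(o + 3)*(o)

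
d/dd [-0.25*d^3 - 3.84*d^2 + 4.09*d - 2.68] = -0.75*d^2 - 7.68*d + 4.09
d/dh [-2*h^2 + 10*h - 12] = 10 - 4*h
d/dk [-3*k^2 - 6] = -6*k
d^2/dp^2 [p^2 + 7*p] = 2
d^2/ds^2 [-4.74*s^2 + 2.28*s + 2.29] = -9.48000000000000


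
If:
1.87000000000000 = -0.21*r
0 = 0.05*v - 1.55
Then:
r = -8.90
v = 31.00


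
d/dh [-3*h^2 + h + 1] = 1 - 6*h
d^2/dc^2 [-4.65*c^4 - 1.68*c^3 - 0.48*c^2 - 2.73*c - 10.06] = -55.8*c^2 - 10.08*c - 0.96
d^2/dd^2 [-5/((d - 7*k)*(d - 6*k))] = 10*(-(d - 7*k)^2 - (d - 7*k)*(d - 6*k) - (d - 6*k)^2)/((d - 7*k)^3*(d - 6*k)^3)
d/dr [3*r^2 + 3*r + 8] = 6*r + 3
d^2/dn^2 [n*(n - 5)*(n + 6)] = 6*n + 2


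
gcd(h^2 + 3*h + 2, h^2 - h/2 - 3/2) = h + 1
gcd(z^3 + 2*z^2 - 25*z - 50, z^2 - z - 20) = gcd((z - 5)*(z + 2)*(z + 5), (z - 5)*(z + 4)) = z - 5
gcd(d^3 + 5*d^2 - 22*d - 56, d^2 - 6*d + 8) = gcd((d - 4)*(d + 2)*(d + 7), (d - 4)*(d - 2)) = d - 4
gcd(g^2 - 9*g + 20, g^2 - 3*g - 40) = 1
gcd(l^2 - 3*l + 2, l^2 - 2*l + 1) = l - 1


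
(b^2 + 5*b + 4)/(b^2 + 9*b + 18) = (b^2 + 5*b + 4)/(b^2 + 9*b + 18)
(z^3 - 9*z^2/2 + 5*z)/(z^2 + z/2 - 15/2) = z*(z - 2)/(z + 3)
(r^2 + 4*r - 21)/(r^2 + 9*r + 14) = (r - 3)/(r + 2)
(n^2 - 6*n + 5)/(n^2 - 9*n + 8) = (n - 5)/(n - 8)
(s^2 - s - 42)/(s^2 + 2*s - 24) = (s - 7)/(s - 4)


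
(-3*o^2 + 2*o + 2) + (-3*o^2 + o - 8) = -6*o^2 + 3*o - 6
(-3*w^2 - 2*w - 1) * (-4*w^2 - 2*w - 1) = 12*w^4 + 14*w^3 + 11*w^2 + 4*w + 1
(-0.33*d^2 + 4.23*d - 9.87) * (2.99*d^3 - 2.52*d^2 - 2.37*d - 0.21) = -0.9867*d^5 + 13.4793*d^4 - 39.3888*d^3 + 14.9166*d^2 + 22.5036*d + 2.0727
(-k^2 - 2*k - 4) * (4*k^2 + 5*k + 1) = -4*k^4 - 13*k^3 - 27*k^2 - 22*k - 4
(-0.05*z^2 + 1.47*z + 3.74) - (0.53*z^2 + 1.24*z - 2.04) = -0.58*z^2 + 0.23*z + 5.78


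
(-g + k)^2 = g^2 - 2*g*k + k^2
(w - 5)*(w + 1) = w^2 - 4*w - 5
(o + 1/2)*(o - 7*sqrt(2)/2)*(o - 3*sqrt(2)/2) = o^3 - 5*sqrt(2)*o^2 + o^2/2 - 5*sqrt(2)*o/2 + 21*o/2 + 21/4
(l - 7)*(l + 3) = l^2 - 4*l - 21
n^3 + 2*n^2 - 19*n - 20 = (n - 4)*(n + 1)*(n + 5)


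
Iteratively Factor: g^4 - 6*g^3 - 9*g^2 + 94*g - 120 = (g - 2)*(g^3 - 4*g^2 - 17*g + 60) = (g - 3)*(g - 2)*(g^2 - g - 20) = (g - 5)*(g - 3)*(g - 2)*(g + 4)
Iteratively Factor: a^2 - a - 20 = (a - 5)*(a + 4)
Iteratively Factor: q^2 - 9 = (q + 3)*(q - 3)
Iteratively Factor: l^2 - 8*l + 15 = (l - 3)*(l - 5)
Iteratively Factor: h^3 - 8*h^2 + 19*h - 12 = (h - 1)*(h^2 - 7*h + 12) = (h - 3)*(h - 1)*(h - 4)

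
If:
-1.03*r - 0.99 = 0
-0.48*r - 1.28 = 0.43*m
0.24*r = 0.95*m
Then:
No Solution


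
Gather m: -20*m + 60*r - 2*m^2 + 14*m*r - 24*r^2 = -2*m^2 + m*(14*r - 20) - 24*r^2 + 60*r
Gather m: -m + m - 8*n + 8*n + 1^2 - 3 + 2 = 0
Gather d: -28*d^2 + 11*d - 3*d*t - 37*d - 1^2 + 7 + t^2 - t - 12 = -28*d^2 + d*(-3*t - 26) + t^2 - t - 6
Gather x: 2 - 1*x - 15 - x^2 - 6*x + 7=-x^2 - 7*x - 6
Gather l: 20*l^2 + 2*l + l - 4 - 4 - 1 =20*l^2 + 3*l - 9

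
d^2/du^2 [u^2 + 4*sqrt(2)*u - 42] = 2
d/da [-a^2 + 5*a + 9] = 5 - 2*a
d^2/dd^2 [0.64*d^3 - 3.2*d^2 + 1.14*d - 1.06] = 3.84*d - 6.4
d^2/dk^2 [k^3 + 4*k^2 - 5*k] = 6*k + 8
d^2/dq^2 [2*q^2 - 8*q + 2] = 4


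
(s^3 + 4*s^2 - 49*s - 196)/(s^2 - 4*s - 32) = (s^2 - 49)/(s - 8)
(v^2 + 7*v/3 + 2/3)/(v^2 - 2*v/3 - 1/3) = (v + 2)/(v - 1)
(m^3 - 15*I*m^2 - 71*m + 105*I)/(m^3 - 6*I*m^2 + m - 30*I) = (m - 7*I)/(m + 2*I)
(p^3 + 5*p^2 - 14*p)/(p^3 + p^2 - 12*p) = (p^2 + 5*p - 14)/(p^2 + p - 12)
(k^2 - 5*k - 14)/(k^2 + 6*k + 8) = (k - 7)/(k + 4)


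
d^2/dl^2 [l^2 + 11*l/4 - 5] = 2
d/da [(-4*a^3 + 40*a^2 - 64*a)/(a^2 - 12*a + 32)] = 4*(-a^2 + 8*a - 8)/(a^2 - 8*a + 16)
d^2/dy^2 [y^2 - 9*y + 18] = 2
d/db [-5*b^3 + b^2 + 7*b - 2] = -15*b^2 + 2*b + 7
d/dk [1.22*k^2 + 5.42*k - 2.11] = 2.44*k + 5.42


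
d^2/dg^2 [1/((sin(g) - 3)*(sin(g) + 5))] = (-4*sin(g)^4 - 6*sin(g)^3 - 58*sin(g)^2 - 18*sin(g) + 38)/((sin(g) - 3)^3*(sin(g) + 5)^3)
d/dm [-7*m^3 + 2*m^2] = m*(4 - 21*m)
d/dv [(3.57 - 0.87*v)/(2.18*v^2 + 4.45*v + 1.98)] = (1.8966*v^2 - 15.5652*v - 17.6091)/(4.7524*v^4 + 19.402*v^3 + 28.4353*v^2 + 17.622*v + 3.9204)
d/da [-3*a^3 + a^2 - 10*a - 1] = -9*a^2 + 2*a - 10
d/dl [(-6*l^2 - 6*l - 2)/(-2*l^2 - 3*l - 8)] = 2*(3*l^2 + 44*l + 21)/(4*l^4 + 12*l^3 + 41*l^2 + 48*l + 64)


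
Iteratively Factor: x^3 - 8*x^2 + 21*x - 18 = (x - 3)*(x^2 - 5*x + 6) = (x - 3)^2*(x - 2)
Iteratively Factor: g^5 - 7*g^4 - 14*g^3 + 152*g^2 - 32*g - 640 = (g + 4)*(g^4 - 11*g^3 + 30*g^2 + 32*g - 160) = (g - 5)*(g + 4)*(g^3 - 6*g^2 + 32) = (g - 5)*(g - 4)*(g + 4)*(g^2 - 2*g - 8) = (g - 5)*(g - 4)*(g + 2)*(g + 4)*(g - 4)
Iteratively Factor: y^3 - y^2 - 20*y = (y + 4)*(y^2 - 5*y) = (y - 5)*(y + 4)*(y)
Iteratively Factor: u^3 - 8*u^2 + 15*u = (u - 3)*(u^2 - 5*u) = (u - 5)*(u - 3)*(u)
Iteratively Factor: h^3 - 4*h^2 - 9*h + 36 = (h - 4)*(h^2 - 9) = (h - 4)*(h + 3)*(h - 3)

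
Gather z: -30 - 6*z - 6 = -6*z - 36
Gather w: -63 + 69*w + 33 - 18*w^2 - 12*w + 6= -18*w^2 + 57*w - 24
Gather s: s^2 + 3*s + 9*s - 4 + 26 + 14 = s^2 + 12*s + 36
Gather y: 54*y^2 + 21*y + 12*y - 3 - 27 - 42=54*y^2 + 33*y - 72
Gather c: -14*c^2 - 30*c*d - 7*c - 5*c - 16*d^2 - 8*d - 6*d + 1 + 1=-14*c^2 + c*(-30*d - 12) - 16*d^2 - 14*d + 2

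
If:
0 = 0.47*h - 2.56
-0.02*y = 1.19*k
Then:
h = 5.45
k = -0.0168067226890756*y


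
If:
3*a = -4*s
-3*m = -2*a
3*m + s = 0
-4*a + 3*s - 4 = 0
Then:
No Solution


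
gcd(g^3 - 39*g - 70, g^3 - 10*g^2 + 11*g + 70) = g^2 - 5*g - 14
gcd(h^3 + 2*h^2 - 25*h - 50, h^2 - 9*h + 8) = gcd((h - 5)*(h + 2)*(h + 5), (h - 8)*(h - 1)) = 1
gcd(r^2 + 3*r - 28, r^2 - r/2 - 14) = r - 4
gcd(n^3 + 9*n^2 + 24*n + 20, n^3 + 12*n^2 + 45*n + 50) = n^2 + 7*n + 10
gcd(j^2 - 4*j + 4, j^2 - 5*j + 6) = j - 2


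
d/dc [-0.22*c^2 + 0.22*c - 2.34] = 0.22 - 0.44*c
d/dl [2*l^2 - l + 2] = 4*l - 1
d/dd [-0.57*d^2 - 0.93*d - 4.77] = -1.14*d - 0.93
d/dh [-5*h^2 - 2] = -10*h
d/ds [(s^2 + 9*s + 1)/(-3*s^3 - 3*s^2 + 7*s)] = (3*s^4 + 54*s^3 + 43*s^2 + 6*s - 7)/(s^2*(9*s^4 + 18*s^3 - 33*s^2 - 42*s + 49))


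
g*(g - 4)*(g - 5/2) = g^3 - 13*g^2/2 + 10*g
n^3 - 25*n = n*(n - 5)*(n + 5)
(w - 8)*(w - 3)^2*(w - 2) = w^4 - 16*w^3 + 85*w^2 - 186*w + 144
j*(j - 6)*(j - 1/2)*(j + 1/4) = j^4 - 25*j^3/4 + 11*j^2/8 + 3*j/4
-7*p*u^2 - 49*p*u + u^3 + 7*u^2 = u*(-7*p + u)*(u + 7)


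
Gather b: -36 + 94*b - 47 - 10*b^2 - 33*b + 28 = -10*b^2 + 61*b - 55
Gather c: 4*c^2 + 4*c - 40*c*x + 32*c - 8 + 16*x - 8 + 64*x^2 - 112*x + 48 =4*c^2 + c*(36 - 40*x) + 64*x^2 - 96*x + 32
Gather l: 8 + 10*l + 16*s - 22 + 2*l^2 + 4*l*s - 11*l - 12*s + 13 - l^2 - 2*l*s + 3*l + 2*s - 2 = l^2 + l*(2*s + 2) + 6*s - 3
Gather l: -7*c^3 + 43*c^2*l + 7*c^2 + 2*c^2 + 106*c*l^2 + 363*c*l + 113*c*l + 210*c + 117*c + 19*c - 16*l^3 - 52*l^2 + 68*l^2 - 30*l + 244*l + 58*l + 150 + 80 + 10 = -7*c^3 + 9*c^2 + 346*c - 16*l^3 + l^2*(106*c + 16) + l*(43*c^2 + 476*c + 272) + 240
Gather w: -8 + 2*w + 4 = 2*w - 4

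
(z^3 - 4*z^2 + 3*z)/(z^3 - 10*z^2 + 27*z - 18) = z/(z - 6)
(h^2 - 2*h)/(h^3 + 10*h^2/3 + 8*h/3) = 3*(h - 2)/(3*h^2 + 10*h + 8)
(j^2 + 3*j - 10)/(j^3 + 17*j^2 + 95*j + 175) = (j - 2)/(j^2 + 12*j + 35)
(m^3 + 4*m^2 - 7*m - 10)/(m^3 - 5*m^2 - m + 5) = (m^2 + 3*m - 10)/(m^2 - 6*m + 5)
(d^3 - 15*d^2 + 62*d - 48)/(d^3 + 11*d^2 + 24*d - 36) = (d^2 - 14*d + 48)/(d^2 + 12*d + 36)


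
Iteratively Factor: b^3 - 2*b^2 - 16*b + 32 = (b + 4)*(b^2 - 6*b + 8) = (b - 4)*(b + 4)*(b - 2)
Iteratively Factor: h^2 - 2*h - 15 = (h + 3)*(h - 5)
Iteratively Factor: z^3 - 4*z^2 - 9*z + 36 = (z + 3)*(z^2 - 7*z + 12) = (z - 3)*(z + 3)*(z - 4)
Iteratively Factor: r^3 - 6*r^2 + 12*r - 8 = (r - 2)*(r^2 - 4*r + 4) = (r - 2)^2*(r - 2)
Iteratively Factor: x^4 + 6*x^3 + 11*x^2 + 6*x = (x)*(x^3 + 6*x^2 + 11*x + 6) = x*(x + 3)*(x^2 + 3*x + 2) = x*(x + 1)*(x + 3)*(x + 2)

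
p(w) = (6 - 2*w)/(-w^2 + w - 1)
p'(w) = (6 - 2*w)*(2*w - 1)/(-w^2 + w - 1)^2 - 2/(-w^2 + w - 1) = 2*(w^2 - w - (w - 3)*(2*w - 1) + 1)/(w^2 - w + 1)^2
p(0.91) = -4.55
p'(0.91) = 6.24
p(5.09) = 0.19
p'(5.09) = 0.01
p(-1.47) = -1.93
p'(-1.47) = -1.21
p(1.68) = -1.23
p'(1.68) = 2.29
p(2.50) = -0.21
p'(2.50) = 0.60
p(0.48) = -6.72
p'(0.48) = 2.31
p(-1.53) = -1.86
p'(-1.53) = -1.14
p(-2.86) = -0.97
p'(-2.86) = -0.38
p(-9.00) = -0.26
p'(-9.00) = -0.03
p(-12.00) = -0.19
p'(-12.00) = -0.02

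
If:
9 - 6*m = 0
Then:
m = 3/2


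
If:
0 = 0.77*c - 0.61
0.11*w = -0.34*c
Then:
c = 0.79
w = -2.45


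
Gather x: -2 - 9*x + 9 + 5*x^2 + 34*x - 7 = 5*x^2 + 25*x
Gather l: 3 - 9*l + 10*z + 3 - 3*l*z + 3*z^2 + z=l*(-3*z - 9) + 3*z^2 + 11*z + 6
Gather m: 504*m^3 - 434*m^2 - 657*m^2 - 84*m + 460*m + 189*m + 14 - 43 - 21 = 504*m^3 - 1091*m^2 + 565*m - 50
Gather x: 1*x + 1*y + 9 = x + y + 9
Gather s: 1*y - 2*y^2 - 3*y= -2*y^2 - 2*y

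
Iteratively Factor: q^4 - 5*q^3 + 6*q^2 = (q - 2)*(q^3 - 3*q^2) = (q - 3)*(q - 2)*(q^2) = q*(q - 3)*(q - 2)*(q)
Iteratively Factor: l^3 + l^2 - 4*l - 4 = (l + 1)*(l^2 - 4) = (l + 1)*(l + 2)*(l - 2)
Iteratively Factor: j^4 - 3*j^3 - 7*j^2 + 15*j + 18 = (j - 3)*(j^3 - 7*j - 6) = (j - 3)*(j + 2)*(j^2 - 2*j - 3) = (j - 3)*(j + 1)*(j + 2)*(j - 3)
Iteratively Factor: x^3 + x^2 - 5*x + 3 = (x + 3)*(x^2 - 2*x + 1) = (x - 1)*(x + 3)*(x - 1)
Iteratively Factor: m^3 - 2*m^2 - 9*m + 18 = (m - 3)*(m^2 + m - 6) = (m - 3)*(m - 2)*(m + 3)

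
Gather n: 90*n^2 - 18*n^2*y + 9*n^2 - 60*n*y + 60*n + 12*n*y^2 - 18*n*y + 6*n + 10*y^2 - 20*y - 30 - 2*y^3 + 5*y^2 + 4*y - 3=n^2*(99 - 18*y) + n*(12*y^2 - 78*y + 66) - 2*y^3 + 15*y^2 - 16*y - 33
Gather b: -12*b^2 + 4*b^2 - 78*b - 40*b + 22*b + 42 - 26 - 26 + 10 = -8*b^2 - 96*b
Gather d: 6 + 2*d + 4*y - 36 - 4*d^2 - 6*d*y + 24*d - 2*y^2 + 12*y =-4*d^2 + d*(26 - 6*y) - 2*y^2 + 16*y - 30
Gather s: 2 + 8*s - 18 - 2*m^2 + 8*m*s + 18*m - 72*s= -2*m^2 + 18*m + s*(8*m - 64) - 16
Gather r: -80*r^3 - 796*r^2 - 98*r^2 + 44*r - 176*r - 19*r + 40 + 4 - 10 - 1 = -80*r^3 - 894*r^2 - 151*r + 33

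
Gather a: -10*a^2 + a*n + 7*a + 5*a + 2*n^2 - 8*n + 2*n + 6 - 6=-10*a^2 + a*(n + 12) + 2*n^2 - 6*n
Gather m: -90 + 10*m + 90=10*m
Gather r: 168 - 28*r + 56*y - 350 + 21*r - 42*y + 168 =-7*r + 14*y - 14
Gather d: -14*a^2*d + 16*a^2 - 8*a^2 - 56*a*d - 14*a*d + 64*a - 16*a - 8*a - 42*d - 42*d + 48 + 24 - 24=8*a^2 + 40*a + d*(-14*a^2 - 70*a - 84) + 48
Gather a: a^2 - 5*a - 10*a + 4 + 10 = a^2 - 15*a + 14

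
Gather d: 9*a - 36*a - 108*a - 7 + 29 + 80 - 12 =90 - 135*a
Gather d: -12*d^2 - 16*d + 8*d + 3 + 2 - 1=-12*d^2 - 8*d + 4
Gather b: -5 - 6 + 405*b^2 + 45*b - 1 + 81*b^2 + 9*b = 486*b^2 + 54*b - 12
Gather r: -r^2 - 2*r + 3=-r^2 - 2*r + 3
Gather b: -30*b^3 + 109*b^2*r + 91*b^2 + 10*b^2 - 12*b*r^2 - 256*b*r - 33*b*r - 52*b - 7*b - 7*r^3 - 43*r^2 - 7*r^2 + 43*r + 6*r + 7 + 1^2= -30*b^3 + b^2*(109*r + 101) + b*(-12*r^2 - 289*r - 59) - 7*r^3 - 50*r^2 + 49*r + 8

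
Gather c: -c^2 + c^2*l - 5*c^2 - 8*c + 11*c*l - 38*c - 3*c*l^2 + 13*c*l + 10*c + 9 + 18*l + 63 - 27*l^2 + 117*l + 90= c^2*(l - 6) + c*(-3*l^2 + 24*l - 36) - 27*l^2 + 135*l + 162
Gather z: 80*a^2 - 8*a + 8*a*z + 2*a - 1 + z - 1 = 80*a^2 - 6*a + z*(8*a + 1) - 2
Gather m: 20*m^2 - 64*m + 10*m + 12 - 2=20*m^2 - 54*m + 10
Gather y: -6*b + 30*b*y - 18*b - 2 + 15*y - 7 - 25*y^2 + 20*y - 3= -24*b - 25*y^2 + y*(30*b + 35) - 12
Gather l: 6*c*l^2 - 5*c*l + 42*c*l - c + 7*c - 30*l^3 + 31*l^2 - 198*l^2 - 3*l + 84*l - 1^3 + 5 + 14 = 6*c - 30*l^3 + l^2*(6*c - 167) + l*(37*c + 81) + 18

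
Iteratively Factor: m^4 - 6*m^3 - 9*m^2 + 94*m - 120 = (m - 5)*(m^3 - m^2 - 14*m + 24) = (m - 5)*(m - 2)*(m^2 + m - 12) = (m - 5)*(m - 2)*(m + 4)*(m - 3)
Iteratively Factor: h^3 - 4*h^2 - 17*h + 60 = (h - 5)*(h^2 + h - 12) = (h - 5)*(h + 4)*(h - 3)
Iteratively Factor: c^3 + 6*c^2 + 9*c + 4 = (c + 1)*(c^2 + 5*c + 4) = (c + 1)^2*(c + 4)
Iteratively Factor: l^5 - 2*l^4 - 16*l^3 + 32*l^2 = (l)*(l^4 - 2*l^3 - 16*l^2 + 32*l) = l*(l - 4)*(l^3 + 2*l^2 - 8*l) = l*(l - 4)*(l + 4)*(l^2 - 2*l) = l*(l - 4)*(l - 2)*(l + 4)*(l)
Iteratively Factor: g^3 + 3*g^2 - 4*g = (g)*(g^2 + 3*g - 4) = g*(g - 1)*(g + 4)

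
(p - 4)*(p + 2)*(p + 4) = p^3 + 2*p^2 - 16*p - 32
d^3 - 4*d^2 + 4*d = d*(d - 2)^2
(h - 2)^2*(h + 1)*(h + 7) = h^4 + 4*h^3 - 21*h^2 + 4*h + 28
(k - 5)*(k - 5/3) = k^2 - 20*k/3 + 25/3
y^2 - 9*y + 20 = (y - 5)*(y - 4)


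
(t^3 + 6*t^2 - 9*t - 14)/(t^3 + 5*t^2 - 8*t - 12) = (t + 7)/(t + 6)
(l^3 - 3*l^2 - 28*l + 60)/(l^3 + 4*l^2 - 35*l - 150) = (l - 2)/(l + 5)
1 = 1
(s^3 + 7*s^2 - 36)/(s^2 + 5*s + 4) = (s^3 + 7*s^2 - 36)/(s^2 + 5*s + 4)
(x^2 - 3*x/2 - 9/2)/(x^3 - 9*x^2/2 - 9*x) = (x - 3)/(x*(x - 6))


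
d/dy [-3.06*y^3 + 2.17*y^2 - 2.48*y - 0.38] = -9.18*y^2 + 4.34*y - 2.48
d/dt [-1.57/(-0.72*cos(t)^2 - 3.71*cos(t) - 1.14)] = (2.2608*cos(t) + 5.8247)*sin(t)/(0.72*cos(t)^2 + 3.71*cos(t) + 1.14)^2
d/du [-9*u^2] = -18*u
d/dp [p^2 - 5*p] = 2*p - 5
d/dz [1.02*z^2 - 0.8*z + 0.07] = 2.04*z - 0.8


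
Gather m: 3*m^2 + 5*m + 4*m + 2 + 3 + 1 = 3*m^2 + 9*m + 6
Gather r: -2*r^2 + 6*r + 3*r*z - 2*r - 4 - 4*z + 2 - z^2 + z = -2*r^2 + r*(3*z + 4) - z^2 - 3*z - 2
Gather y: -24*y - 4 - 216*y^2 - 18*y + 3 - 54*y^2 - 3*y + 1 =-270*y^2 - 45*y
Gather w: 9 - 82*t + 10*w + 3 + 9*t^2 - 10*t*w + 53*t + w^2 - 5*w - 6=9*t^2 - 29*t + w^2 + w*(5 - 10*t) + 6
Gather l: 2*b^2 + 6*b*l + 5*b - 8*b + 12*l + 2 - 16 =2*b^2 - 3*b + l*(6*b + 12) - 14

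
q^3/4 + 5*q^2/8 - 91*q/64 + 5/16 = (q/4 + 1)*(q - 5/4)*(q - 1/4)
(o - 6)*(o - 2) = o^2 - 8*o + 12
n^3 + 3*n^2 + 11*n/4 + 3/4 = (n + 1/2)*(n + 1)*(n + 3/2)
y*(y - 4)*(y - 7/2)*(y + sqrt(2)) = y^4 - 15*y^3/2 + sqrt(2)*y^3 - 15*sqrt(2)*y^2/2 + 14*y^2 + 14*sqrt(2)*y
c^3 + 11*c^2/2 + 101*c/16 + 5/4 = (c + 1/4)*(c + 5/4)*(c + 4)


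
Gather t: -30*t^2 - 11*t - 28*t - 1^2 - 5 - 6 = -30*t^2 - 39*t - 12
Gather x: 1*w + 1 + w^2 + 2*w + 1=w^2 + 3*w + 2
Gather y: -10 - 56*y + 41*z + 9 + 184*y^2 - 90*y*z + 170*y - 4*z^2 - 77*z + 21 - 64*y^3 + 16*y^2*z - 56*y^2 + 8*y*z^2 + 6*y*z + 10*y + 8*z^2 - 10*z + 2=-64*y^3 + y^2*(16*z + 128) + y*(8*z^2 - 84*z + 124) + 4*z^2 - 46*z + 22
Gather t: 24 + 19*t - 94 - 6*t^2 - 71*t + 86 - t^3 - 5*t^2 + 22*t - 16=-t^3 - 11*t^2 - 30*t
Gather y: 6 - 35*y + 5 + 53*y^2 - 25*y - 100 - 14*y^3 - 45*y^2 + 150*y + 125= -14*y^3 + 8*y^2 + 90*y + 36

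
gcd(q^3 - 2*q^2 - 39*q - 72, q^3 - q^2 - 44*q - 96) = q^2 - 5*q - 24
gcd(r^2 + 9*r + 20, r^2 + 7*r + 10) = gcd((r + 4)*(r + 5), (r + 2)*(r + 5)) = r + 5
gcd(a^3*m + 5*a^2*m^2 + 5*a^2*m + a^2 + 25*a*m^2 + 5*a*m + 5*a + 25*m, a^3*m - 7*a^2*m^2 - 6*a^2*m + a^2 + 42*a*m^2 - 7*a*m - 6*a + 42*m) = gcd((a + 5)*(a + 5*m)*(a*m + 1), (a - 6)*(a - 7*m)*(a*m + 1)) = a*m + 1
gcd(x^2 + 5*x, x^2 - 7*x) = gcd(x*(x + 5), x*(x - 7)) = x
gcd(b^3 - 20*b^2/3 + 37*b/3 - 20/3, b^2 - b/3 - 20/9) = b - 5/3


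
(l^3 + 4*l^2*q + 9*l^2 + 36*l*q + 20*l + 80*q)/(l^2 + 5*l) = l + 4*q + 4 + 16*q/l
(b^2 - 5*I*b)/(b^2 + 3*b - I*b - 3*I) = b*(b - 5*I)/(b^2 + b*(3 - I) - 3*I)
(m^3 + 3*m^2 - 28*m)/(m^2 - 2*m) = (m^2 + 3*m - 28)/(m - 2)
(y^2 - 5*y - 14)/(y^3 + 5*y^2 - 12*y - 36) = (y - 7)/(y^2 + 3*y - 18)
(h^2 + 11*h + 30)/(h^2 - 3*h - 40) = (h + 6)/(h - 8)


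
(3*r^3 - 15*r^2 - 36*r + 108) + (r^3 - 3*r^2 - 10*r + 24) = 4*r^3 - 18*r^2 - 46*r + 132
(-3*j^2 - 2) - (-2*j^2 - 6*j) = -j^2 + 6*j - 2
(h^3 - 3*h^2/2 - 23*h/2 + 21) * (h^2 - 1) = h^5 - 3*h^4/2 - 25*h^3/2 + 45*h^2/2 + 23*h/2 - 21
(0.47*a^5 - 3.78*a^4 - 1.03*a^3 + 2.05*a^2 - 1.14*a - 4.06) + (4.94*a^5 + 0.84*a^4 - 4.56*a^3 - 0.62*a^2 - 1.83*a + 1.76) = 5.41*a^5 - 2.94*a^4 - 5.59*a^3 + 1.43*a^2 - 2.97*a - 2.3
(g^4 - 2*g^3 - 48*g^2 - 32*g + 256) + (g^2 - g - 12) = g^4 - 2*g^3 - 47*g^2 - 33*g + 244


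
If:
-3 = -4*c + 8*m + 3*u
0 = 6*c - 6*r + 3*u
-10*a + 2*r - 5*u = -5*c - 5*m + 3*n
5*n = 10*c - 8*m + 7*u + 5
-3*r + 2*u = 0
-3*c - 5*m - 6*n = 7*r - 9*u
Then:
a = 1881/4745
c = -309/1898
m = -171/1898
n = -521/949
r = -618/949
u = -927/949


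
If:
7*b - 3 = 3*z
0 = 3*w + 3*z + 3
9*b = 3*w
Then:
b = 0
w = 0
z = -1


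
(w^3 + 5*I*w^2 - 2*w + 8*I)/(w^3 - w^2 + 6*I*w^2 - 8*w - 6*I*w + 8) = (w - I)/(w - 1)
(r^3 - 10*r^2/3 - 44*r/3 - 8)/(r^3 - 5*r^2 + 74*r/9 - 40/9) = 3*(3*r^3 - 10*r^2 - 44*r - 24)/(9*r^3 - 45*r^2 + 74*r - 40)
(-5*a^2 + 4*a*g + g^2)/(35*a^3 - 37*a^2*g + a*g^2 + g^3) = (-5*a - g)/(35*a^2 - 2*a*g - g^2)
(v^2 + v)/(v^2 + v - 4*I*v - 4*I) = v/(v - 4*I)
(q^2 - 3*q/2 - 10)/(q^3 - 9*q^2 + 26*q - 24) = (q + 5/2)/(q^2 - 5*q + 6)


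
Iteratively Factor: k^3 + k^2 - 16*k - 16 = (k + 4)*(k^2 - 3*k - 4) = (k + 1)*(k + 4)*(k - 4)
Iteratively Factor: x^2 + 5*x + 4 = (x + 4)*(x + 1)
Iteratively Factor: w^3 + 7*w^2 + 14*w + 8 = (w + 2)*(w^2 + 5*w + 4) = (w + 1)*(w + 2)*(w + 4)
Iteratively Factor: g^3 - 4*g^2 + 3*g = (g)*(g^2 - 4*g + 3) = g*(g - 1)*(g - 3)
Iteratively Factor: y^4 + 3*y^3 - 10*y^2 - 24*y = (y - 3)*(y^3 + 6*y^2 + 8*y) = (y - 3)*(y + 4)*(y^2 + 2*y) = (y - 3)*(y + 2)*(y + 4)*(y)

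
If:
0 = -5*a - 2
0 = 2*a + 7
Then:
No Solution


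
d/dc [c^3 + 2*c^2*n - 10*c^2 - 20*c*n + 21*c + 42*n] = 3*c^2 + 4*c*n - 20*c - 20*n + 21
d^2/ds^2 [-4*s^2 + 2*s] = -8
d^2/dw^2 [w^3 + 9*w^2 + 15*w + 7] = 6*w + 18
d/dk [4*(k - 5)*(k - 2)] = 8*k - 28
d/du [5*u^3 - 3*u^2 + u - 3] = 15*u^2 - 6*u + 1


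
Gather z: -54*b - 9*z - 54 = -54*b - 9*z - 54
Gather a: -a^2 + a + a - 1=-a^2 + 2*a - 1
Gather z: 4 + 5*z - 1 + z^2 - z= z^2 + 4*z + 3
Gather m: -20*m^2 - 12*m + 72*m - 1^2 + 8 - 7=-20*m^2 + 60*m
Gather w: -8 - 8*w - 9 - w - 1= -9*w - 18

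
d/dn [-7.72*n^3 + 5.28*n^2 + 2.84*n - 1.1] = -23.16*n^2 + 10.56*n + 2.84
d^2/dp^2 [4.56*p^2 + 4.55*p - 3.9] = 9.12000000000000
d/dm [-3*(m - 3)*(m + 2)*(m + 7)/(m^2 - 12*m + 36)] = 3*(-m^3 + 18*m^2 + 59*m - 162)/(m^3 - 18*m^2 + 108*m - 216)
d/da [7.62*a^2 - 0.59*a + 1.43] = 15.24*a - 0.59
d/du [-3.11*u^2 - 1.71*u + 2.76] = -6.22*u - 1.71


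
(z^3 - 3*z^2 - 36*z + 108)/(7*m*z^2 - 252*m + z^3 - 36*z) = (z - 3)/(7*m + z)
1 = 1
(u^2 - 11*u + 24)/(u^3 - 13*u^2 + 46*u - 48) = 1/(u - 2)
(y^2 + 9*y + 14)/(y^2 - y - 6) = (y + 7)/(y - 3)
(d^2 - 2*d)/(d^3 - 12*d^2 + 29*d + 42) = d*(d - 2)/(d^3 - 12*d^2 + 29*d + 42)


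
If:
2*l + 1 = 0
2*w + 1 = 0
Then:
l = -1/2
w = -1/2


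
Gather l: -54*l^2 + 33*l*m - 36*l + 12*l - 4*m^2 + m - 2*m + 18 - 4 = -54*l^2 + l*(33*m - 24) - 4*m^2 - m + 14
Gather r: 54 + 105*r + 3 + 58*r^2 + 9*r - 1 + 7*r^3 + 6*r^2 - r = 7*r^3 + 64*r^2 + 113*r + 56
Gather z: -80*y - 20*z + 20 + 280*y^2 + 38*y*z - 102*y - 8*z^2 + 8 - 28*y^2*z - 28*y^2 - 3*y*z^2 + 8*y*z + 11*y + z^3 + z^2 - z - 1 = 252*y^2 - 171*y + z^3 + z^2*(-3*y - 7) + z*(-28*y^2 + 46*y - 21) + 27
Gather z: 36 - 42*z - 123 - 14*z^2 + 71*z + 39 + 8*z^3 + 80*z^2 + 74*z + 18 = 8*z^3 + 66*z^2 + 103*z - 30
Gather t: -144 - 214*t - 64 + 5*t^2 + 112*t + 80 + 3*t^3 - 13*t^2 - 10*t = 3*t^3 - 8*t^2 - 112*t - 128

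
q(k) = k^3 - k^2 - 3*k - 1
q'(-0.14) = -2.66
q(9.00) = 620.00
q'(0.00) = -3.00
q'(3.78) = 32.31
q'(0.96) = -2.16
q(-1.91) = -5.89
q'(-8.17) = 213.59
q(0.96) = -3.92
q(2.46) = 0.46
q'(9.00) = 222.00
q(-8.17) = -588.58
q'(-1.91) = 11.76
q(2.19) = -1.86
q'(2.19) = 7.01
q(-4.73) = -115.01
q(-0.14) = -0.60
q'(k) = 3*k^2 - 2*k - 3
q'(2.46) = 10.23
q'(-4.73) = 73.58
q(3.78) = 27.38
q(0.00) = -1.00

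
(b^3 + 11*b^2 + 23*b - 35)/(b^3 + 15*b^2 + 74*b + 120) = (b^2 + 6*b - 7)/(b^2 + 10*b + 24)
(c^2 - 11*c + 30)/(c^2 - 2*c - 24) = (c - 5)/(c + 4)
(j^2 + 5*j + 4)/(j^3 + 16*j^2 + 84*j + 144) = (j + 1)/(j^2 + 12*j + 36)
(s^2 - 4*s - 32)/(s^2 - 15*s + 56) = (s + 4)/(s - 7)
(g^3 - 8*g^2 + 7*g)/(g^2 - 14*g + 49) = g*(g - 1)/(g - 7)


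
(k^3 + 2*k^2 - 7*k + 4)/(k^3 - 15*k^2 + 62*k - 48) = (k^2 + 3*k - 4)/(k^2 - 14*k + 48)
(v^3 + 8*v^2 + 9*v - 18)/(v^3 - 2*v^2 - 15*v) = (v^2 + 5*v - 6)/(v*(v - 5))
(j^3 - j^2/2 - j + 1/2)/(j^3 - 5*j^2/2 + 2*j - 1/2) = (j + 1)/(j - 1)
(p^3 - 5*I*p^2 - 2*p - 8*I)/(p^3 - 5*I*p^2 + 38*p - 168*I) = (p^2 - I*p + 2)/(p^2 - I*p + 42)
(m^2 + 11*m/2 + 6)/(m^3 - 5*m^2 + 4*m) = (m^2 + 11*m/2 + 6)/(m*(m^2 - 5*m + 4))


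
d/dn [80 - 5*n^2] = -10*n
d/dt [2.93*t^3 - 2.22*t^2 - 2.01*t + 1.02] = 8.79*t^2 - 4.44*t - 2.01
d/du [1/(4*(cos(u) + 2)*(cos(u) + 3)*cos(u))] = (3*sin(u) + 6*sin(u)/cos(u)^2 + 10*tan(u))/(4*(cos(u) + 2)^2*(cos(u) + 3)^2)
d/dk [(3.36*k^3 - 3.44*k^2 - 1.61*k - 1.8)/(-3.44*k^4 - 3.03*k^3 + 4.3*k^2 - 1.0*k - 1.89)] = (11.5584*k^6 - 23.6672*k^5 - 12.5904*k^4 - 41.2446*k^3 - 25.0502*k^2 + 28.4832*k + 1.2429)/(11.8336*k^8 + 20.8464*k^7 - 20.4031*k^6 - 19.178*k^5 + 37.5532*k^4 + 2.8534*k^3 - 15.254*k^2 + 3.78*k + 3.5721)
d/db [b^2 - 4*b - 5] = 2*b - 4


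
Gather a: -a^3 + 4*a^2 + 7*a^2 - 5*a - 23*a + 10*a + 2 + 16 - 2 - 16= -a^3 + 11*a^2 - 18*a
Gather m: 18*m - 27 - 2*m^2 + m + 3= -2*m^2 + 19*m - 24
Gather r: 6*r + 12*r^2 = 12*r^2 + 6*r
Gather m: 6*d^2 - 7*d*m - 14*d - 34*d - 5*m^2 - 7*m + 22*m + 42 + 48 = 6*d^2 - 48*d - 5*m^2 + m*(15 - 7*d) + 90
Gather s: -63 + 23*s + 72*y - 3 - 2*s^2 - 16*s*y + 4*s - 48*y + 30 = -2*s^2 + s*(27 - 16*y) + 24*y - 36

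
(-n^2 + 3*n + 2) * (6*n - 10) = -6*n^3 + 28*n^2 - 18*n - 20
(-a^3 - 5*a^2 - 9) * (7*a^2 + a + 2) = -7*a^5 - 36*a^4 - 7*a^3 - 73*a^2 - 9*a - 18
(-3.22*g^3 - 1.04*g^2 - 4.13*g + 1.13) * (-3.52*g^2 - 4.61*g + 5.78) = 11.3344*g^5 + 18.505*g^4 + 0.720399999999996*g^3 + 9.0505*g^2 - 29.0807*g + 6.5314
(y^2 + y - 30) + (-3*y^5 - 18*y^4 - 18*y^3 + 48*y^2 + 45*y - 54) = -3*y^5 - 18*y^4 - 18*y^3 + 49*y^2 + 46*y - 84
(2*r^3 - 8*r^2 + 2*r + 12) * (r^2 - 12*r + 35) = 2*r^5 - 32*r^4 + 168*r^3 - 292*r^2 - 74*r + 420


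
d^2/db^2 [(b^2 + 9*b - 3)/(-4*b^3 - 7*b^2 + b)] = 2*(-16*b^6 - 432*b^5 - 480*b^4 + 188*b^3 + 405*b^2 - 63*b + 3)/(b^3*(64*b^6 + 336*b^5 + 540*b^4 + 175*b^3 - 135*b^2 + 21*b - 1))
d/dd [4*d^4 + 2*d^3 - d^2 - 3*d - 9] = 16*d^3 + 6*d^2 - 2*d - 3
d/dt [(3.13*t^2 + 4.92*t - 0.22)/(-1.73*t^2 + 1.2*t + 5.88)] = (12.2676*t^2 + 36.0476*t + 29.1936)/(2.9929*t^4 - 4.152*t^3 - 18.9048*t^2 + 14.112*t + 34.5744)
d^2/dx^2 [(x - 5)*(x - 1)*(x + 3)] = 6*x - 6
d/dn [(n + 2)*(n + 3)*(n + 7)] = 3*n^2 + 24*n + 41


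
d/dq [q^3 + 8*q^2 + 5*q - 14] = 3*q^2 + 16*q + 5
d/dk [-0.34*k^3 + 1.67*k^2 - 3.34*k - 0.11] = -1.02*k^2 + 3.34*k - 3.34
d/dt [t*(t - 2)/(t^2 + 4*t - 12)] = 6/(t^2 + 12*t + 36)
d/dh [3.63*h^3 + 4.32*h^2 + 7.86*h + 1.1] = 10.89*h^2 + 8.64*h + 7.86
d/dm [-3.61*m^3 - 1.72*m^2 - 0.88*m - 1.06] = -10.83*m^2 - 3.44*m - 0.88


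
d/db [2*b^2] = 4*b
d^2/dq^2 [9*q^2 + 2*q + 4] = 18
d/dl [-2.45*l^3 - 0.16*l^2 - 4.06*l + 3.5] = -7.35*l^2 - 0.32*l - 4.06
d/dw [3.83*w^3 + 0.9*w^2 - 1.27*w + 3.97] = 11.49*w^2 + 1.8*w - 1.27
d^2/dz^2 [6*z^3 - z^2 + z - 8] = 36*z - 2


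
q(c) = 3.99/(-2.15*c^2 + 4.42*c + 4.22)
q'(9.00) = 0.01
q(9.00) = -0.03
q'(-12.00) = -0.00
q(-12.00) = -0.01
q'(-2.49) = -0.15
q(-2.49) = -0.20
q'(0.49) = -0.27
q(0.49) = 0.68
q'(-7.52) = -0.01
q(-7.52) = -0.03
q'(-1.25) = -1.80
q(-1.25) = -0.86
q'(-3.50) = -0.05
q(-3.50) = -0.11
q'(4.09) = 0.28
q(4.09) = -0.29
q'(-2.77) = -0.11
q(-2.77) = -0.16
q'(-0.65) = -149.63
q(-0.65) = 9.10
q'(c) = 3.99*(4.3*c - 4.42)/(-2.15*c^2 + 4.42*c + 4.22)^2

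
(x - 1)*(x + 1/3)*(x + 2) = x^3 + 4*x^2/3 - 5*x/3 - 2/3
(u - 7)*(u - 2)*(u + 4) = u^3 - 5*u^2 - 22*u + 56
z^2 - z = z*(z - 1)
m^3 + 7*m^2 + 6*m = m*(m + 1)*(m + 6)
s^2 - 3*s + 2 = (s - 2)*(s - 1)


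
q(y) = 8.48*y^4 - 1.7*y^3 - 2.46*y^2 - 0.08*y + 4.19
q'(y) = 33.92*y^3 - 5.1*y^2 - 4.92*y - 0.08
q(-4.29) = 2965.75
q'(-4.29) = -2750.94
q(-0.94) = 10.12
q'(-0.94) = -28.13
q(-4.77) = 4523.15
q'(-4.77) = -3774.03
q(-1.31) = 28.87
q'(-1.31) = -78.64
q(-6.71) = 17597.96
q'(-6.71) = -10444.32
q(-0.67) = 5.36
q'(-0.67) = -9.27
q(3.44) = 1093.09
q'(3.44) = 1303.45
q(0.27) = 4.00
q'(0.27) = -1.11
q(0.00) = 4.19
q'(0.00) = -0.08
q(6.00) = 10538.03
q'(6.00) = 7113.52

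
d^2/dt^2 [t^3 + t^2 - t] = 6*t + 2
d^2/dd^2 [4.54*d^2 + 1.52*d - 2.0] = 9.08000000000000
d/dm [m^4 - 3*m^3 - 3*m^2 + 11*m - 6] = 4*m^3 - 9*m^2 - 6*m + 11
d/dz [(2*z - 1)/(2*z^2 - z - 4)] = (4*z^2 - 2*z - (2*z - 1)*(4*z - 1) - 8)/(-2*z^2 + z + 4)^2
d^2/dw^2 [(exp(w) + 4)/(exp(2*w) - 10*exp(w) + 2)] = (exp(4*w) + 26*exp(3*w) - 132*exp(2*w) + 388*exp(w) + 84)*exp(w)/(exp(6*w) - 30*exp(5*w) + 306*exp(4*w) - 1120*exp(3*w) + 612*exp(2*w) - 120*exp(w) + 8)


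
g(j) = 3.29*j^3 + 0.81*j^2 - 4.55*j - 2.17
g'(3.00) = 89.14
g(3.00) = 80.30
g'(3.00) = 89.14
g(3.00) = 80.30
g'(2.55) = 63.76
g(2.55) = 46.05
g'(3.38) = 113.68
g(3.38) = 118.75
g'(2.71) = 72.33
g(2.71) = 56.93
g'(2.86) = 80.82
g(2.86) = 68.41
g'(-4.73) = 208.61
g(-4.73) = -310.69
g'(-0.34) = -3.96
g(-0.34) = -0.66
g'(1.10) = 9.17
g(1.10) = -1.82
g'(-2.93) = 75.44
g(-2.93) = -64.64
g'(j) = 9.87*j^2 + 1.62*j - 4.55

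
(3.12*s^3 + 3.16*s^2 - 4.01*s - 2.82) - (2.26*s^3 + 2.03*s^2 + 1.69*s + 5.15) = 0.86*s^3 + 1.13*s^2 - 5.7*s - 7.97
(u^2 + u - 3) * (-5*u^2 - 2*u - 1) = -5*u^4 - 7*u^3 + 12*u^2 + 5*u + 3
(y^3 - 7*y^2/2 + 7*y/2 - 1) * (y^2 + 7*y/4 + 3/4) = y^5 - 7*y^4/4 - 15*y^3/8 + 5*y^2/2 + 7*y/8 - 3/4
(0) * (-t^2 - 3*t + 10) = 0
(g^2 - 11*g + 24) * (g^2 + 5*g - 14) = g^4 - 6*g^3 - 45*g^2 + 274*g - 336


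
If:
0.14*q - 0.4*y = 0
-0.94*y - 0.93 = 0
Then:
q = -2.83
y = -0.99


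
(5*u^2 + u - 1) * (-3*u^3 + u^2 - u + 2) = -15*u^5 + 2*u^4 - u^3 + 8*u^2 + 3*u - 2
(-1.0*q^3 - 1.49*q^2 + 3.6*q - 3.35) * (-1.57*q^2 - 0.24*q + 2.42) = 1.57*q^5 + 2.5793*q^4 - 7.7144*q^3 + 0.7897*q^2 + 9.516*q - 8.107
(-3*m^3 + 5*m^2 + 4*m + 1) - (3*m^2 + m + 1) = -3*m^3 + 2*m^2 + 3*m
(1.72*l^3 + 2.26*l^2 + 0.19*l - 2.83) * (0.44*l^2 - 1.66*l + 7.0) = 0.7568*l^5 - 1.8608*l^4 + 8.372*l^3 + 14.2594*l^2 + 6.0278*l - 19.81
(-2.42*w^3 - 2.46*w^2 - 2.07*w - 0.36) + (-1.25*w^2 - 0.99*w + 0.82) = -2.42*w^3 - 3.71*w^2 - 3.06*w + 0.46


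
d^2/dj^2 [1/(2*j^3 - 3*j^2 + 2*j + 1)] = 2*(3*(1 - 2*j)*(2*j^3 - 3*j^2 + 2*j + 1) + 4*(3*j^2 - 3*j + 1)^2)/(2*j^3 - 3*j^2 + 2*j + 1)^3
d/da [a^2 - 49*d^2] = 2*a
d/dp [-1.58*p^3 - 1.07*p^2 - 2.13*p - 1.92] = -4.74*p^2 - 2.14*p - 2.13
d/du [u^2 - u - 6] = 2*u - 1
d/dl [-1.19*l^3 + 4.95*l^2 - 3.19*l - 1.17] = -3.57*l^2 + 9.9*l - 3.19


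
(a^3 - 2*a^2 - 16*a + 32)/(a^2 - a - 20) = (a^2 - 6*a + 8)/(a - 5)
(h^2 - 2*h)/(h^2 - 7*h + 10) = h/(h - 5)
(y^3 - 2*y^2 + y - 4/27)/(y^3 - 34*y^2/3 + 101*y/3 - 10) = (9*y^2 - 15*y + 4)/(9*(y^2 - 11*y + 30))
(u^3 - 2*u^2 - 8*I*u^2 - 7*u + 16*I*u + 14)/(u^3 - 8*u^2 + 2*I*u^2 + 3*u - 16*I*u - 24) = (u^2 - u*(2 + 7*I) + 14*I)/(u^2 + u*(-8 + 3*I) - 24*I)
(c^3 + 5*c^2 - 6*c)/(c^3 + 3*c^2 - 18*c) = (c - 1)/(c - 3)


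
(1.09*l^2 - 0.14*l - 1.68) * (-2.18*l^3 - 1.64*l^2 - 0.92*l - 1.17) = -2.3762*l^5 - 1.4824*l^4 + 2.8892*l^3 + 1.6087*l^2 + 1.7094*l + 1.9656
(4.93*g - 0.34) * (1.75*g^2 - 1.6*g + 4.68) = 8.6275*g^3 - 8.483*g^2 + 23.6164*g - 1.5912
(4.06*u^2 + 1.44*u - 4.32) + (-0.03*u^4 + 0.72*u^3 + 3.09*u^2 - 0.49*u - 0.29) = -0.03*u^4 + 0.72*u^3 + 7.15*u^2 + 0.95*u - 4.61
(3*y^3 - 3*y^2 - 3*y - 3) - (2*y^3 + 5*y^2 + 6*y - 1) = y^3 - 8*y^2 - 9*y - 2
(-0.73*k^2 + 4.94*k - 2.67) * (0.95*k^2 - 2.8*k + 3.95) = -0.6935*k^4 + 6.737*k^3 - 19.252*k^2 + 26.989*k - 10.5465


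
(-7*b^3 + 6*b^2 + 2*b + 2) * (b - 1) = -7*b^4 + 13*b^3 - 4*b^2 - 2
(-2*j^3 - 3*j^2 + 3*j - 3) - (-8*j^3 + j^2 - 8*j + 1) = 6*j^3 - 4*j^2 + 11*j - 4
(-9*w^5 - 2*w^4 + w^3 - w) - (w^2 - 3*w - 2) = -9*w^5 - 2*w^4 + w^3 - w^2 + 2*w + 2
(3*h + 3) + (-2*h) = h + 3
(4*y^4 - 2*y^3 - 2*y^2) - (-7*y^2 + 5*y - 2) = 4*y^4 - 2*y^3 + 5*y^2 - 5*y + 2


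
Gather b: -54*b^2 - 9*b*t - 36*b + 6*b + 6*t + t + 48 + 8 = -54*b^2 + b*(-9*t - 30) + 7*t + 56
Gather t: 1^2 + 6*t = 6*t + 1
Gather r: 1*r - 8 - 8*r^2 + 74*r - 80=-8*r^2 + 75*r - 88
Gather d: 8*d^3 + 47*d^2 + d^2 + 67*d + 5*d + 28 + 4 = 8*d^3 + 48*d^2 + 72*d + 32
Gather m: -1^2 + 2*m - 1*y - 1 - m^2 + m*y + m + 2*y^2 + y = -m^2 + m*(y + 3) + 2*y^2 - 2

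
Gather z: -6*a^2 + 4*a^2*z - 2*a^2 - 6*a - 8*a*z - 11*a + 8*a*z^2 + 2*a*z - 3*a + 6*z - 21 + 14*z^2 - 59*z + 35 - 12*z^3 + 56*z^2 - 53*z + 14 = -8*a^2 - 20*a - 12*z^3 + z^2*(8*a + 70) + z*(4*a^2 - 6*a - 106) + 28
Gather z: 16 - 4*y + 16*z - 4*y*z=-4*y + z*(16 - 4*y) + 16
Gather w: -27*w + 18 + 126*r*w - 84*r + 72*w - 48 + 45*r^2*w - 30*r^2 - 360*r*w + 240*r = -30*r^2 + 156*r + w*(45*r^2 - 234*r + 45) - 30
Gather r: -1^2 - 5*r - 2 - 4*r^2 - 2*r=-4*r^2 - 7*r - 3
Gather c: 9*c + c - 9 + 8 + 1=10*c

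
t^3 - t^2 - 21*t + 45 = (t - 3)^2*(t + 5)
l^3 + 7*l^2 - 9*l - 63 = (l - 3)*(l + 3)*(l + 7)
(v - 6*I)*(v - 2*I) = v^2 - 8*I*v - 12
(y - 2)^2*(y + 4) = y^3 - 12*y + 16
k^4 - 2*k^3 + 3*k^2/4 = k^2*(k - 3/2)*(k - 1/2)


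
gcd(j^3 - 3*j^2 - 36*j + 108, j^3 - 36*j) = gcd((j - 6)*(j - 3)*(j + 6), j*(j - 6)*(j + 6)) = j^2 - 36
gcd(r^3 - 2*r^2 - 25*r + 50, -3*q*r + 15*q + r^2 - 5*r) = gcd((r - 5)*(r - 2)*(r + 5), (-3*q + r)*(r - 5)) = r - 5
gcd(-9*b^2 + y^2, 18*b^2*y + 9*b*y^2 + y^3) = 3*b + y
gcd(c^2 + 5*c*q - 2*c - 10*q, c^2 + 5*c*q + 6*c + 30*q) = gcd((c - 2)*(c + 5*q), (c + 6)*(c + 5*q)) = c + 5*q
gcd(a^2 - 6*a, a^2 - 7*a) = a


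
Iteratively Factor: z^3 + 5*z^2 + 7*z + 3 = (z + 3)*(z^2 + 2*z + 1) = (z + 1)*(z + 3)*(z + 1)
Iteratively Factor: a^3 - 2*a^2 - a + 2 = (a - 1)*(a^2 - a - 2) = (a - 2)*(a - 1)*(a + 1)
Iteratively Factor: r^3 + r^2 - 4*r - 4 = (r - 2)*(r^2 + 3*r + 2) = (r - 2)*(r + 1)*(r + 2)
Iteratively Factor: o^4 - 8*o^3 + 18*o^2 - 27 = (o - 3)*(o^3 - 5*o^2 + 3*o + 9) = (o - 3)^2*(o^2 - 2*o - 3) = (o - 3)^2*(o + 1)*(o - 3)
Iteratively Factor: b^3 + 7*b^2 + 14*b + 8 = (b + 1)*(b^2 + 6*b + 8) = (b + 1)*(b + 2)*(b + 4)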